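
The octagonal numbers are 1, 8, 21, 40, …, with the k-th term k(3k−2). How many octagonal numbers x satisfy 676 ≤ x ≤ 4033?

22

The n-th octagonal number is n(3n−2).
Smallest index with value ≥ 676: n = 16 (giving 736).
Largest index with value ≤ 4033: n = 37 (giving 4033).
Indices 16 through 37: 22 terms.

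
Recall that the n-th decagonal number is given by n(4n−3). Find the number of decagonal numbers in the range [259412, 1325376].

The n-th decagonal number is n(4n−3).
Smallest index with value ≥ 259412: n = 256 (giving 261376).
Largest index with value ≤ 1325376: n = 576 (giving 1325376).
Indices 256 through 576: 321 terms.

321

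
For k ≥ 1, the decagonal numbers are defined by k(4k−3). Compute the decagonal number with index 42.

42·(4·42 − 3) = 42·165 = 6930.

6930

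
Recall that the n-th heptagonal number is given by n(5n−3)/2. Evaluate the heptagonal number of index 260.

168610

The 260th heptagonal number is n(5n−3)/2 with n = 260.
260·(5·260 − 3)/2 = 260·1297/2 = 168610.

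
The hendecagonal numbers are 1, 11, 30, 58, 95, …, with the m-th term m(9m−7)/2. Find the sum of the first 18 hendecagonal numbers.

8892

Σ i(9i−7)/2 = (9Σi² − 7Σi) / 2 over i = 1..18.
Σi = 171 and Σi² = 2109.
(9·2109 − 7·171) / 2 = 17784/2 = 8892.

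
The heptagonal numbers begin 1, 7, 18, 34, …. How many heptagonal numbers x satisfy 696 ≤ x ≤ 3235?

The n-th heptagonal number is n(5n−3)/2.
Smallest index with value ≥ 696: n = 17 (giving 697).
Largest index with value ≤ 3235: n = 36 (giving 3186).
Indices 17 through 36: 20 terms.

20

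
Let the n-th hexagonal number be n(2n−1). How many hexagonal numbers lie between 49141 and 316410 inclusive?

The n-th hexagonal number is n(2n−1).
Smallest index with value ≥ 49141: n = 157 (giving 49141).
Largest index with value ≤ 316410: n = 398 (giving 316410).
Indices 157 through 398: 242 terms.

242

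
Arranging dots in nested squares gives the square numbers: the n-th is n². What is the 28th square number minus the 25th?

28² = 784 and 25² = 625.
Difference: 784 − 625 = 159.

159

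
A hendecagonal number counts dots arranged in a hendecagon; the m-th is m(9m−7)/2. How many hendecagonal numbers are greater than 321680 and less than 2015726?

402

The n-th hendecagonal number is n(9n−7)/2.
Smallest index with value > 321680: n = 268 (giving 322270).
Largest index with value < 2015726: n = 669 (giving 2011683).
Indices 268 through 669: 402 terms.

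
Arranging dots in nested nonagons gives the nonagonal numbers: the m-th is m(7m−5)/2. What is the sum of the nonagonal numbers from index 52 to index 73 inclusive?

300443

Σ i(7i−5)/2 = (7Σi² − 5Σi) / 2 over i = 52..73.
Σi = 2701 − 1326 = 1375 and Σi² = 132349 − 45526 = 86823.
(7·86823 − 5·1375) / 2 = 600886/2 = 300443.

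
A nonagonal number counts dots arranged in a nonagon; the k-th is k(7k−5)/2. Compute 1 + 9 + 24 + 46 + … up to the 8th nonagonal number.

Σ i(7i−5)/2 = (7Σi² − 5Σi) / 2 over i = 1..8.
Σi = 36 and Σi² = 204.
(7·204 − 5·36) / 2 = 1248/2 = 624.

624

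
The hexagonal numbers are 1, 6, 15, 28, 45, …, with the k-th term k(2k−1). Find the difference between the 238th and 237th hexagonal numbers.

949

Consecutive hexagonal numbers differ by 4n − 3: here 4·238 − 3 = 949.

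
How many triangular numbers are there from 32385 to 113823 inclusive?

The n-th triangular number is n(n+1)/2.
Smallest index with value ≥ 32385: n = 254 (giving 32385).
Largest index with value ≤ 113823: n = 476 (giving 113526).
Indices 254 through 476: 223 terms.

223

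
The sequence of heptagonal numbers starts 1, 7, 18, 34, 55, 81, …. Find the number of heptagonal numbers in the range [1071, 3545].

The n-th heptagonal number is n(5n−3)/2.
Smallest index with value ≥ 1071: n = 21 (giving 1071).
Largest index with value ≤ 3545: n = 37 (giving 3367).
Indices 21 through 37: 17 terms.

17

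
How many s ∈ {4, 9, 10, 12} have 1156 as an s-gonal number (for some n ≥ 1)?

s = 4: P(4, 34) = 1156. ✓
s = 9: P(9, 18) = 1089 and P(9, 19) = 1216; 1156 is not s-gonal.
s = 10: P(10, 17) = 1105 and P(10, 18) = 1242; 1156 is not s-gonal.
s = 12: P(12, 15) = 1065 and P(12, 16) = 1216; 1156 is not s-gonal.
Hits: s ∈ {4} → 1.

1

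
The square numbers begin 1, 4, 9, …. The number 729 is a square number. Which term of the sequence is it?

27

We need n² = 729, so n = √729 = 27.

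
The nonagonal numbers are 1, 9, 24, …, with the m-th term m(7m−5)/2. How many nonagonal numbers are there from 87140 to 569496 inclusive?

The n-th nonagonal number is n(7n−5)/2.
Smallest index with value ≥ 87140: n = 159 (giving 88086).
Largest index with value ≤ 569496: n = 403 (giving 567424).
Indices 159 through 403: 245 terms.

245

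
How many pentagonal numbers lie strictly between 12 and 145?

6

The n-th pentagonal number is n(3n−1)/2.
Smallest index with value > 12: n = 4 (giving 22).
Largest index with value < 145: n = 9 (giving 117).
Indices 4 through 9: 6 terms.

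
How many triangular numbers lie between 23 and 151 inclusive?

The n-th triangular number is n(n+1)/2.
Smallest index with value ≥ 23: n = 7 (giving 28).
Largest index with value ≤ 151: n = 16 (giving 136).
Indices 7 through 16: 10 terms.

10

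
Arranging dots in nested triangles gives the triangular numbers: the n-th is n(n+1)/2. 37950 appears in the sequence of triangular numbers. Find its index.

Set n(n+1)/2 = 37950, giving n² + n − 75900 = 0.
The discriminant is 1 + 8·37950 = 303601, and √303601 = 551.
So n = (-1 + 551) / 2 = 550/2 = 275.

275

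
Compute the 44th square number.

The 44th square number is n² with n = 44.
44² = 1936.

1936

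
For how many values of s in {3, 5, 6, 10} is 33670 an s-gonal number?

2

s = 3: P(3, 259) = 33670. ✓
s = 5: P(5, 149) = 33227 and P(5, 150) = 33675; 33670 is not s-gonal.
s = 6: P(6, 130) = 33670. ✓
s = 10: P(10, 92) = 33580 and P(10, 93) = 34317; 33670 is not s-gonal.
Hits: s ∈ {3, 6} → 2.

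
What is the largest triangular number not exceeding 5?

Solve n(n+1)/2 ≤ 5 for integer n.
n = 2 gives 3 ≤ 5, while n = 3 gives 6 > 5; so the answer is 3.

3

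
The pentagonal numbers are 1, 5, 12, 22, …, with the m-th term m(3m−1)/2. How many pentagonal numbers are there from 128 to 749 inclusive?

13

The n-th pentagonal number is n(3n−1)/2.
Smallest index with value ≥ 128: n = 10 (giving 145).
Largest index with value ≤ 749: n = 22 (giving 715).
Indices 10 through 22: 13 terms.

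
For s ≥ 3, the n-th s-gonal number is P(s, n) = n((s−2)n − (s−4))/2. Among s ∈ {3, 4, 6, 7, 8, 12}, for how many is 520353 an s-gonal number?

1

s = 3: P(3, 1019) = 519690 and P(3, 1020) = 520710; 520353 is not s-gonal.
s = 4: P(4, 721) = 519841 and P(4, 722) = 521284; 520353 is not s-gonal.
s = 6: P(6, 510) = 519690 and P(6, 511) = 521731; 520353 is not s-gonal.
s = 7: P(7, 456) = 519156 and P(7, 457) = 521437; 520353 is not s-gonal.
s = 8: P(8, 416) = 518336 and P(8, 417) = 520833; 520353 is not s-gonal.
s = 12: P(12, 323) = 520353. ✓
Hits: s ∈ {12} → 1.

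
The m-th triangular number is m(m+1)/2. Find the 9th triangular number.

45

The 9th triangular number is n(n+1)/2 with n = 9.
9·10/2 = 90/2 = 45.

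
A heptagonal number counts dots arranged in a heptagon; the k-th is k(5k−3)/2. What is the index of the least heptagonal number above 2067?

30

Solve n(5n−3)/2 > 2067 for integer n.
The largest n with value ≤ 2067 is 29 (since 2059 ≤ 2067 < 2205), so the first above is n = 30, value 2205.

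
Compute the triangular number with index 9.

The 9th triangular number is n(n+1)/2 with n = 9.
9·10/2 = 90/2 = 45.

45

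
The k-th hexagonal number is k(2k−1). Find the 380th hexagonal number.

380·(2·380 − 1) = 380·759 = 288420.

288420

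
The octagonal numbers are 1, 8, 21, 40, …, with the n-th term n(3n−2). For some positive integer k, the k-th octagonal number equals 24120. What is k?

Set n(3n−2) = 24120, giving 3n² − 2n − 24120 = 0.
The discriminant is 4 + 12·24120 = 289444, and √289444 = 538.
So n = (2 + 538) / 6 = 540/6 = 90.

90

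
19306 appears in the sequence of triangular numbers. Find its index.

196

Set n(n+1)/2 = 19306, giving n² + n − 38612 = 0.
The discriminant is 1 + 8·19306 = 154449, and √154449 = 393.
So n = (-1 + 393) / 2 = 392/2 = 196.
Check: 196·197/2 = 19306. ✓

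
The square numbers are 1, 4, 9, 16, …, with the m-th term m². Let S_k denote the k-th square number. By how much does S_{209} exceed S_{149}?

21480

209² = 43681 and 149² = 22201.
Difference: 43681 − 22201 = 21480.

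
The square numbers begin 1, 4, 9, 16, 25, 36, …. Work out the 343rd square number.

The 343rd square number is n² with n = 343.
343² = 117649.

117649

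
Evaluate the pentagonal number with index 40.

The 40th pentagonal number is n(3n−1)/2 with n = 40.
40·(3·40 − 1)/2 = 40·119/2 = 2380.

2380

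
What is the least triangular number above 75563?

Solve n(n+1)/2 > 75563 for integer n.
The largest n with value ≤ 75563 is 388 (since 75466 ≤ 75563 < 75855), so the first above is n = 389, value 75855.

75855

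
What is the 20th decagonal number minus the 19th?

153

Consecutive decagonal numbers differ by 8n − 7: here 8·20 − 7 = 153.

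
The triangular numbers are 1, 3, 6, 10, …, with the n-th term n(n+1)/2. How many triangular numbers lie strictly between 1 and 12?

The n-th triangular number is n(n+1)/2.
Smallest index with value > 1: n = 2 (giving 3).
Largest index with value < 12: n = 4 (giving 10).
Indices 2 through 4: 3 terms.

3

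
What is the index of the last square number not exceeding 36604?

Solve n² ≤ 36604 for integer n.
n = 191 gives 36481 ≤ 36604, while n = 192 gives 36864 > 36604; so the answer is index 191.

191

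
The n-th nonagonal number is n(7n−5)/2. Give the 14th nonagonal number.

651

The 14th nonagonal number is n(7n−5)/2 with n = 14.
14·(7·14 − 5)/2 = 14·93/2 = 651.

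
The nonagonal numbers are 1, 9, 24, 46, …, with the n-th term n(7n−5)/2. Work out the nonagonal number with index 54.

10071

54·(7·54 − 5)/2 = 54·373/2 = 10071.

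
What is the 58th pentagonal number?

5017

58·(3·58 − 1)/2 = 58·173/2 = 5017.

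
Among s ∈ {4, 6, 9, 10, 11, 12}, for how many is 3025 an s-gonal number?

2

s = 4: P(4, 55) = 3025. ✓
s = 6: P(6, 39) = 3003 and P(6, 40) = 3160; 3025 is not s-gonal.
s = 9: P(9, 29) = 2871 and P(9, 30) = 3075; 3025 is not s-gonal.
s = 10: P(10, 27) = 2835 and P(10, 28) = 3052; 3025 is not s-gonal.
s = 11: P(11, 26) = 2951 and P(11, 27) = 3186; 3025 is not s-gonal.
s = 12: P(12, 25) = 3025. ✓
Hits: s ∈ {4, 12} → 2.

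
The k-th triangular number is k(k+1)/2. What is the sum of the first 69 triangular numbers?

57155

Σ i(i+1)/2 = (Σi² + Σi) / 2 over i = 1..69.
Σi = 2415 and Σi² = 111895.
(1·111895 + 1·2415) / 2 = 114310/2 = 57155.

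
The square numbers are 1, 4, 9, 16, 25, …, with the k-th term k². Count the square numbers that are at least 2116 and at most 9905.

The n-th square number is n².
Smallest index with value ≥ 2116: n = 46 (giving 2116).
Largest index with value ≤ 9905: n = 99 (giving 9801).
Indices 46 through 99: 54 terms.

54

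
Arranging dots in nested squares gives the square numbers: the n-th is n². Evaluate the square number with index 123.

The 123rd square number is n² with n = 123.
123² = 15129.

15129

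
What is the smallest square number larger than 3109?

Solve n² > 3109 for integer n.
The largest n with value ≤ 3109 is 55 (since 3025 ≤ 3109 < 3136), so the first above is n = 56, value 3136.

3136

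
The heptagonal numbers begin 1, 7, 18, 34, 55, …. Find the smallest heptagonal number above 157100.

157126

Solve n(5n−3)/2 > 157100 for integer n.
The largest n with value ≤ 157100 is 250 (since 155875 ≤ 157100 < 157126), so the first above is n = 251, value 157126.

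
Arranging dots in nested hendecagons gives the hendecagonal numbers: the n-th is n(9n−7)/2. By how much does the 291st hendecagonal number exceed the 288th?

7806

291·(9·291 − 7)/2 = 380046 and 288·(9·288 − 7)/2 = 372240.
Difference: 380046 − 372240 = 7806.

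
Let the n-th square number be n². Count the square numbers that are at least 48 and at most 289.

The n-th square number is n².
Smallest index with value ≥ 48: n = 7 (giving 49).
Largest index with value ≤ 289: n = 17 (giving 289).
Indices 7 through 17: 11 terms.

11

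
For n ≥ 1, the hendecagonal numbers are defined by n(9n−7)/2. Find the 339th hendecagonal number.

515958

339·(9·339 − 7)/2 = 339·3044/2 = 339·1522 = 515958.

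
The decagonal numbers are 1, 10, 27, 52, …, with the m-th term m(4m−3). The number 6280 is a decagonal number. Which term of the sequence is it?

40

Set n(4n−3) = 6280, giving 4n² − 3n − 6280 = 0.
The discriminant is 9 + 16·6280 = 100489, and √100489 = 317.
So n = (3 + 317) / 8 = 320/8 = 40.
Check: 40·(4·40 − 3) = 6280. ✓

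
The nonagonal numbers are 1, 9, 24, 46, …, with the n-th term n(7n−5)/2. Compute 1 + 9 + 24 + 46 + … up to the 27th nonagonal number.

Σ i(7i−5)/2 = (7Σi² − 5Σi) / 2 over i = 1..27.
Σi = 378 and Σi² = 6930.
(7·6930 − 5·378) / 2 = 46620/2 = 23310.

23310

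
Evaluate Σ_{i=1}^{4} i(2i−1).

Σ i(2i−1) = 2Σi² − Σi over i = 1..4.
Σi = 10 and Σi² = 30.
2·30 − 1·10 = 50.

50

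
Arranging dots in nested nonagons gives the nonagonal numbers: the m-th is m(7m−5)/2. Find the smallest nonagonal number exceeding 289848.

Solve n(7n−5)/2 > 289848 for integer n.
The largest n with value ≤ 289848 is 288 (since 289584 ≤ 289848 < 291601), so the first above is n = 289, value 291601.

291601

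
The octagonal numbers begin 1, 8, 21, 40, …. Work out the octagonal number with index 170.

86360

The 170th octagonal number is n(3n−2) with n = 170.
170·(3·170 − 2) = 170·508 = 86360.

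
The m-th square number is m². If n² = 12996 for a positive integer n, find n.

We need n² = 12996, so n = √12996 = 114.
Check: 114² = 12996. ✓

114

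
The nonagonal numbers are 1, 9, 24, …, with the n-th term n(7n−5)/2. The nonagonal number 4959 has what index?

Set n(7n−5)/2 = 4959, giving 7n² − 5n − 9918 = 0.
So n = (5 + 527) / 14 = 532/14 = 38.
Check: 38·(7·38 − 5)/2 = 4959. ✓

38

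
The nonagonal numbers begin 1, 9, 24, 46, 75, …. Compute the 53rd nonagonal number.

The 53rd nonagonal number is n(7n−5)/2 with n = 53.
53·(7·53 − 5)/2 = 53·366/2 = 53·183 = 9699.

9699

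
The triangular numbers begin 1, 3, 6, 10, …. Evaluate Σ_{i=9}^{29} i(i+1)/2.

4375

Σ i(i+1)/2 = (Σi² + Σi) / 2 over i = 9..29.
Σi = 435 − 36 = 399 and Σi² = 8555 − 204 = 8351.
(1·8351 + 1·399) / 2 = 8750/2 = 4375.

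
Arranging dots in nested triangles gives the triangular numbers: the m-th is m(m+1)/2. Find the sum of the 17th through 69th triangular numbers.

Σ i(i+1)/2 = (Σi² + Σi) / 2 over i = 17..69.
Σi = 2415 − 136 = 2279 and Σi² = 111895 − 1496 = 110399.
(1·110399 + 1·2279) / 2 = 112678/2 = 56339.

56339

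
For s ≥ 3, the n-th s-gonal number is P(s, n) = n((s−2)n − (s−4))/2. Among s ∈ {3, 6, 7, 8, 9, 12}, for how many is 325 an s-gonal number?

3

s = 3: P(3, 25) = 325. ✓
s = 6: P(6, 13) = 325. ✓
s = 7: P(7, 11) = 286 and P(7, 12) = 342; 325 is not s-gonal.
s = 8: P(8, 10) = 280 and P(8, 11) = 341; 325 is not s-gonal.
s = 9: P(9, 10) = 325. ✓
s = 12: P(12, 8) = 288 and P(12, 9) = 369; 325 is not s-gonal.
Hits: s ∈ {3, 6, 9} → 3.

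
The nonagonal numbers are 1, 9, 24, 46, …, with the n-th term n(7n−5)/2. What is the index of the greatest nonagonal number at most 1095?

18

Solve n(7n−5)/2 ≤ 1095 for integer n.
n = 18 gives 1089 ≤ 1095, while n = 19 gives 1216 > 1095; so the answer is index 18.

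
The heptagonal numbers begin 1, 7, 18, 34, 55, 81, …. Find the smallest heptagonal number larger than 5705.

Solve n(5n−3)/2 > 5705 for integer n.
The largest n with value ≤ 5705 is 48 (since 5688 ≤ 5705 < 5929), so the first above is n = 49, value 5929.

5929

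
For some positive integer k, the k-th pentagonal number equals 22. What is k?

Set n(3n−1)/2 = 22, giving 3n² − n − 44 = 0.
The discriminant is 1 + 24·22 = 529, and √529 = 23.
So n = (1 + 23) / 6 = 24/6 = 4.

4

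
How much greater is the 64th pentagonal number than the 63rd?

190

Consecutive pentagonal numbers differ by 3n − 2: here 3·64 − 2 = 190.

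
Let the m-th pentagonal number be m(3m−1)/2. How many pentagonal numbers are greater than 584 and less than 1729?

The n-th pentagonal number is n(3n−1)/2.
Smallest index with value > 584: n = 20 (giving 590).
Largest index with value < 1729: n = 34 (giving 1717).
Indices 20 through 34: 15 terms.

15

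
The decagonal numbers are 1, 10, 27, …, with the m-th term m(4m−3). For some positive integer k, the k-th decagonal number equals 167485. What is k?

205

Set n(4n−3) = 167485, giving 4n² − 3n − 167485 = 0.
The discriminant is 9 + 16·167485 = 2679769, and √2679769 = 1637.
So n = (3 + 1637) / 8 = 1640/8 = 205.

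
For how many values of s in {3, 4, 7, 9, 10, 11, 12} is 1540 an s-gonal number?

s = 3: P(3, 55) = 1540. ✓
s = 4: P(4, 39) = 1521 and P(4, 40) = 1600; 1540 is not s-gonal.
s = 7: P(7, 25) = 1525 and P(7, 26) = 1651; 1540 is not s-gonal.
s = 9: P(9, 21) = 1491 and P(9, 22) = 1639; 1540 is not s-gonal.
s = 10: P(10, 20) = 1540. ✓
s = 11: P(11, 18) = 1395 and P(11, 19) = 1558; 1540 is not s-gonal.
s = 12: P(12, 17) = 1377 and P(12, 18) = 1548; 1540 is not s-gonal.
Hits: s ∈ {3, 10} → 2.

2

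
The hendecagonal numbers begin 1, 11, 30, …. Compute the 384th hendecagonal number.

The 384th hendecagonal number is n(9n−7)/2 with n = 384.
384·(9·384 − 7)/2 = 384·3449/2 = 662208.

662208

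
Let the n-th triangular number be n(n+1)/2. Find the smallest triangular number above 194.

Solve n(n+1)/2 > 194 for integer n.
The largest n with value ≤ 194 is 19 (since 190 ≤ 194 < 210), so the first above is n = 20, value 210.

210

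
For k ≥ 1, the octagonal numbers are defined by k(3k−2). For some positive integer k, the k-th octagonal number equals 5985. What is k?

Set n(3n−2) = 5985, giving 3n² − 2n − 5985 = 0.
So n = (2 + 268) / 6 = 270/6 = 45.

45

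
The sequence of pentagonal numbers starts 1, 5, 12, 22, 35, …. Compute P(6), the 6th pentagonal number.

The 6th pentagonal number is n(3n−1)/2 with n = 6.
6·(3·6 − 1)/2 = 6·17/2 = 51.

51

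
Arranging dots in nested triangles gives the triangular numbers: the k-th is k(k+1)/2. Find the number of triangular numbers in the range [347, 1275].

25

The n-th triangular number is n(n+1)/2.
Smallest index with value ≥ 347: n = 26 (giving 351).
Largest index with value ≤ 1275: n = 50 (giving 1275).
Indices 26 through 50: 25 terms.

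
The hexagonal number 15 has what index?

3

Set n(2n−1) = 15, giving 2n² − n − 15 = 0.
So n = (1 + 11) / 4 = 12/4 = 3.
Check: 3·(2·3 − 1) = 15. ✓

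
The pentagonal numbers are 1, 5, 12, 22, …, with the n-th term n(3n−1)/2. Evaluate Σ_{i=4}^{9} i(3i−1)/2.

387

Σ i(3i−1)/2 = (3Σi² − Σi) / 2 over i = 4..9.
Σi = 45 − 6 = 39 and Σi² = 285 − 14 = 271.
(3·271 − 1·39) / 2 = 774/2 = 387.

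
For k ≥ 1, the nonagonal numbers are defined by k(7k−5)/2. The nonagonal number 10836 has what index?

Set n(7n−5)/2 = 10836, giving 7n² − 5n − 21672 = 0.
The discriminant is 25 + 56·10836 = 606841, and √606841 = 779.
So n = (5 + 779) / 14 = 784/14 = 56.

56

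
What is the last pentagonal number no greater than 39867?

39772

Solve n(3n−1)/2 ≤ 39867 for integer n.
n = 163 gives 39772 ≤ 39867, while n = 164 gives 40262 > 39867; so the answer is 39772.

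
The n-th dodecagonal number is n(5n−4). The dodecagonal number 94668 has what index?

Set n(5n−4) = 94668, giving 5n² − 4n − 94668 = 0.
So n = (4 + 1376) / 10 = 1380/10 = 138.

138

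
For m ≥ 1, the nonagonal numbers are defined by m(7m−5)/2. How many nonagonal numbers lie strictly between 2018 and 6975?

The n-th nonagonal number is n(7n−5)/2.
Smallest index with value > 2018: n = 25 (giving 2125).
Largest index with value < 6975: n = 44 (giving 6666).
Indices 25 through 44: 20 terms.

20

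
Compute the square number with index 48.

2304

48² = 2304.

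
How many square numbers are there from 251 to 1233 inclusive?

The n-th square number is n².
Smallest index with value ≥ 251: n = 16 (giving 256).
Largest index with value ≤ 1233: n = 35 (giving 1225).
Indices 16 through 35: 20 terms.

20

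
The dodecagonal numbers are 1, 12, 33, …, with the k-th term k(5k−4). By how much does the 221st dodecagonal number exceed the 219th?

221·(5·221 − 4) = 243321 and 219·(5·219 − 4) = 238929.
Difference: 243321 − 238929 = 4392.

4392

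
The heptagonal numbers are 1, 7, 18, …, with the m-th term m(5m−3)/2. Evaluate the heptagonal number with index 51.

6426

The 51st heptagonal number is n(5n−3)/2 with n = 51.
51·(5·51 − 3)/2 = 51·252/2 = 51·126 = 6426.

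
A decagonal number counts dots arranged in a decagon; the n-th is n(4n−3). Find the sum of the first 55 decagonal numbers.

223300

Σ i(4i−3) = 4Σi² − 3Σi over i = 1..55.
Σi = 1540 and Σi² = 56980.
4·56980 − 3·1540 = 223300.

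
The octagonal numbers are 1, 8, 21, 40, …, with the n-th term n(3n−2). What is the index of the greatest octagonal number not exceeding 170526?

Solve n(3n−2) ≤ 170526 for integer n.
n = 238 gives 169456 ≤ 170526, while n = 239 gives 170885 > 170526; so the answer is index 238.

238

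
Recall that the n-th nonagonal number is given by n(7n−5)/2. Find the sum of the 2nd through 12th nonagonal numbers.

2079

Σ i(7i−5)/2 = (7Σi² − 5Σi) / 2 over i = 2..12.
Σi = 78 − 1 = 77 and Σi² = 650 − 1 = 649.
(7·649 − 5·77) / 2 = 4158/2 = 2079.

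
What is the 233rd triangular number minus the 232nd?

233

Consecutive triangular numbers differ by n: T_{233} − T_{232} = 233.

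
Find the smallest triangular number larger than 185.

Solve n(n+1)/2 > 185 for integer n.
The largest n with value ≤ 185 is 18 (since 171 ≤ 185 < 190), so the first above is n = 19, value 190.

190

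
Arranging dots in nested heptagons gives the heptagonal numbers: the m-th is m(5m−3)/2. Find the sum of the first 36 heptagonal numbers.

39516

Σ i(5i−3)/2 = (5Σi² − 3Σi) / 2 over i = 1..36.
Σi = 666 and Σi² = 16206.
(5·16206 − 3·666) / 2 = 79032/2 = 39516.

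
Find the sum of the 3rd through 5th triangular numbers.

Σ i(i+1)/2 = (Σi² + Σi) / 2 over i = 3..5.
Σi = 15 − 3 = 12 and Σi² = 55 − 5 = 50.
(1·50 + 1·12) / 2 = 62/2 = 31.

31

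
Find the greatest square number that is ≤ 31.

Solve n² ≤ 31 for integer n.
n = 5 gives 25 ≤ 31, while n = 6 gives 36 > 31; so the answer is 25.

25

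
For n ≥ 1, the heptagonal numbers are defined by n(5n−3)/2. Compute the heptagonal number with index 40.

The 40th heptagonal number is n(5n−3)/2 with n = 40.
40·(5·40 − 3)/2 = 40·197/2 = 3940.

3940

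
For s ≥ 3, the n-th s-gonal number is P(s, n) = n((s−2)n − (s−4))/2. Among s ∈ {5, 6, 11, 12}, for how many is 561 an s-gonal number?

2

s = 5: P(5, 19) = 532 and P(5, 20) = 590; 561 is not s-gonal.
s = 6: P(6, 17) = 561. ✓
s = 11: P(11, 11) = 506 and P(11, 12) = 606; 561 is not s-gonal.
s = 12: P(12, 11) = 561. ✓
Hits: s ∈ {6, 12} → 2.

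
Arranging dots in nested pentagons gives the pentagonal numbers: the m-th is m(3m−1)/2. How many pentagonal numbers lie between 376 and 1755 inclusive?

The n-th pentagonal number is n(3n−1)/2.
Smallest index with value ≥ 376: n = 16 (giving 376).
Largest index with value ≤ 1755: n = 34 (giving 1717).
Indices 16 through 34: 19 terms.

19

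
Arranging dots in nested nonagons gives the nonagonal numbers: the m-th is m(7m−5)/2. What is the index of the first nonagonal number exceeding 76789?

149

Solve n(7n−5)/2 > 76789 for integer n.
The largest n with value ≤ 76789 is 148 (since 76294 ≤ 76789 < 77331), so the first above is n = 149, value 77331.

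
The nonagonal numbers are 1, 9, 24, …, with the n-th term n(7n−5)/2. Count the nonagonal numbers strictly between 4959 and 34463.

61

The n-th nonagonal number is n(7n−5)/2.
Smallest index with value > 4959: n = 39 (giving 5226).
Largest index with value < 34463: n = 99 (giving 34056).
Indices 39 through 99: 61 terms.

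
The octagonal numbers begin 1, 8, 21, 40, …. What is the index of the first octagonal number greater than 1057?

Solve n(3n−2) > 1057 for integer n.
The largest n with value ≤ 1057 is 19 (since 1045 ≤ 1057 < 1160), so the first above is n = 20, value 1160.

20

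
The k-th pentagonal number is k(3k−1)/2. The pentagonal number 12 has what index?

Set n(3n−1)/2 = 12, giving 3n² − n − 24 = 0.
The discriminant is 1 + 24·12 = 289, and √289 = 17.
So n = (1 + 17) / 6 = 18/6 = 3.

3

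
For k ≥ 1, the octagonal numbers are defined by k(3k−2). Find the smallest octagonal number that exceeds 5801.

Solve n(3n−2) > 5801 for integer n.
The largest n with value ≤ 5801 is 44 (since 5720 ≤ 5801 < 5985), so the first above is n = 45, value 5985.

5985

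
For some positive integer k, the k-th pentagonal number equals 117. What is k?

9

Set n(3n−1)/2 = 117, giving 3n² − n − 234 = 0.
The discriminant is 1 + 24·117 = 2809, and √2809 = 53.
So n = (1 + 53) / 6 = 54/6 = 9.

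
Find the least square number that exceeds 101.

Solve n² > 101 for integer n.
The largest n with value ≤ 101 is 10 (since 100 ≤ 101 < 121), so the first above is n = 11, value 121.

121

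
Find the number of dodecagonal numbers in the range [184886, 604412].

The n-th dodecagonal number is n(5n−4).
Smallest index with value ≥ 184886: n = 193 (giving 185473).
Largest index with value ≤ 604412: n = 348 (giving 604128).
Indices 193 through 348: 156 terms.

156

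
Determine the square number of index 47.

The 47th square number is n² with n = 47.
47² = 2209.

2209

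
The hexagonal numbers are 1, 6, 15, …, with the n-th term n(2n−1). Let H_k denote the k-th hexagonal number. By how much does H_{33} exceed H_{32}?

129

Consecutive hexagonal numbers differ by 4n − 3: here 4·33 − 3 = 129.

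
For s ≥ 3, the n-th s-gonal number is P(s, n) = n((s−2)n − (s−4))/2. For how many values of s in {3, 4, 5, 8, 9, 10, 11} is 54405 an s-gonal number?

2

s = 3: P(3, 329) = 54285 and P(3, 330) = 54615; 54405 is not s-gonal.
s = 4: P(4, 233) = 54289 and P(4, 234) = 54756; 54405 is not s-gonal.
s = 5: P(5, 190) = 54055 and P(5, 191) = 54626; 54405 is not s-gonal.
s = 8: P(8, 135) = 54405. ✓
s = 9: P(9, 125) = 54375 and P(9, 126) = 55251; 54405 is not s-gonal.
s = 10: P(10, 117) = 54405. ✓
s = 11: P(11, 110) = 54065 and P(11, 111) = 55056; 54405 is not s-gonal.
Hits: s ∈ {8, 10} → 2.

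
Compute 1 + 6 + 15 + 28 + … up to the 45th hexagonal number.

Σ i(2i−1) = 2Σi² − Σi over i = 1..45.
Σi = 1035 and Σi² = 31395.
2·31395 − 1·1035 = 61755.

61755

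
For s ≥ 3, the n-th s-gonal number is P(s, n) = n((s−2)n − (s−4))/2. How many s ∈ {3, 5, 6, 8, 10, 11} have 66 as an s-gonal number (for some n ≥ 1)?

s = 3: P(3, 11) = 66. ✓
s = 5: P(5, 6) = 51 and P(5, 7) = 70; 66 is not s-gonal.
s = 6: P(6, 6) = 66. ✓
s = 8: P(8, 5) = 65 and P(8, 6) = 96; 66 is not s-gonal.
s = 10: P(10, 4) = 52 and P(10, 5) = 85; 66 is not s-gonal.
s = 11: P(11, 4) = 58 and P(11, 5) = 95; 66 is not s-gonal.
Hits: s ∈ {3, 6} → 2.

2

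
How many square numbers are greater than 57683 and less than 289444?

The n-th square number is n².
Smallest index with value > 57683: n = 241 (giving 58081).
Largest index with value < 289444: n = 537 (giving 288369).
Indices 241 through 537: 297 terms.

297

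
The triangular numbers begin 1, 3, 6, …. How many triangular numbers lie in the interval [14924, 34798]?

91

The n-th triangular number is n(n+1)/2.
Smallest index with value ≥ 14924: n = 173 (giving 15051).
Largest index with value ≤ 34798: n = 263 (giving 34716).
Indices 173 through 263: 91 terms.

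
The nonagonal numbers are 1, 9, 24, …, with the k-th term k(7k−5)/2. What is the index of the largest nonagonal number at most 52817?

123

Solve n(7n−5)/2 ≤ 52817 for integer n.
n = 123 gives 52644 ≤ 52817, while n = 124 gives 53506 > 52817; so the answer is index 123.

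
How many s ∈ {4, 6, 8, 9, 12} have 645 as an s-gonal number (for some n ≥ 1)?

s = 4: P(4, 25) = 625 and P(4, 26) = 676; 645 is not s-gonal.
s = 6: P(6, 18) = 630 and P(6, 19) = 703; 645 is not s-gonal.
s = 8: P(8, 15) = 645. ✓
s = 9: P(9, 13) = 559 and P(9, 14) = 651; 645 is not s-gonal.
s = 12: P(12, 11) = 561 and P(12, 12) = 672; 645 is not s-gonal.
Hits: s ∈ {8} → 1.

1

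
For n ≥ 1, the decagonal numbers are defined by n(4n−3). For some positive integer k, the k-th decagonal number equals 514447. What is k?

359

Set n(4n−3) = 514447, giving 4n² − 3n − 514447 = 0.
The discriminant is 9 + 16·514447 = 8231161, and √8231161 = 2869.
So n = (3 + 2869) / 8 = 2872/8 = 359.
Check: 359·(4·359 − 3) = 514447. ✓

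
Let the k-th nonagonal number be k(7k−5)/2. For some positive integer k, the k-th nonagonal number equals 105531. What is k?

Set n(7n−5)/2 = 105531, giving 7n² − 5n − 211062 = 0.
So n = (5 + 2431) / 14 = 2436/14 = 174.
Check: 174·(7·174 − 5)/2 = 105531. ✓

174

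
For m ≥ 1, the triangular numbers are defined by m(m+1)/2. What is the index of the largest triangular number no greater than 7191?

Solve n(n+1)/2 ≤ 7191 for integer n.
n = 119 gives 7140 ≤ 7191, while n = 120 gives 7260 > 7191; so the answer is index 119.

119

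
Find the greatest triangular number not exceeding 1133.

1128

Solve n(n+1)/2 ≤ 1133 for integer n.
n = 47 gives 1128 ≤ 1133, while n = 48 gives 1176 > 1133; so the answer is 1128.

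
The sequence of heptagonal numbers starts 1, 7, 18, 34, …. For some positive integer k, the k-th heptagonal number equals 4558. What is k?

43

Set n(5n−3)/2 = 4558, giving 5n² − 3n − 9116 = 0.
So n = (3 + 427) / 10 = 430/10 = 43.
Check: 43·(5·43 − 3)/2 = 4558. ✓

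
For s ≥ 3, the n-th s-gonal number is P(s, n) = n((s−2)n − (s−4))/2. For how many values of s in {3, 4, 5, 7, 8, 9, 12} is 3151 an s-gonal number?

s = 3: P(3, 78) = 3081 and P(3, 79) = 3160; 3151 is not s-gonal.
s = 4: P(4, 56) = 3136 and P(4, 57) = 3249; 3151 is not s-gonal.
s = 5: P(5, 46) = 3151. ✓
s = 7: P(7, 35) = 3010 and P(7, 36) = 3186; 3151 is not s-gonal.
s = 8: P(8, 32) = 3008 and P(8, 33) = 3201; 3151 is not s-gonal.
s = 9: P(9, 30) = 3075 and P(9, 31) = 3286; 3151 is not s-gonal.
s = 12: P(12, 25) = 3025 and P(12, 26) = 3276; 3151 is not s-gonal.
Hits: s ∈ {5} → 1.

1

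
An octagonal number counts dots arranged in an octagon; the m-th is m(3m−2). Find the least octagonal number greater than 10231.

Solve n(3n−2) > 10231 for integer n.
The largest n with value ≤ 10231 is 58 (since 9976 ≤ 10231 < 10325), so the first above is n = 59, value 10325.

10325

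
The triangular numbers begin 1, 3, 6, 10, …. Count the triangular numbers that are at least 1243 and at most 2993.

The n-th triangular number is n(n+1)/2.
Smallest index with value ≥ 1243: n = 50 (giving 1275).
Largest index with value ≤ 2993: n = 76 (giving 2926).
Indices 50 through 76: 27 terms.

27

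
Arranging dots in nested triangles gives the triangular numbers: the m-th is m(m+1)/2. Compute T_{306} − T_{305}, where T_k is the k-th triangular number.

Consecutive triangular numbers differ by n: T_{306} − T_{305} = 306.

306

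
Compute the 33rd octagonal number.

3201

The 33rd octagonal number is n(3n−2) with n = 33.
33·(3·33 − 2) = 33·97 = 3201.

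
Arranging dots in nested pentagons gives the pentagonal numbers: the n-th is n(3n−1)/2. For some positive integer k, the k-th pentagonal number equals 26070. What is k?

132

Set n(3n−1)/2 = 26070, giving 3n² − n − 52140 = 0.
The discriminant is 1 + 24·26070 = 625681, and √625681 = 791.
So n = (1 + 791) / 6 = 792/6 = 132.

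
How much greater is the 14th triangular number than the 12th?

14·15/2 = 105 and 12·13/2 = 78.
Difference: 105 − 78 = 27.

27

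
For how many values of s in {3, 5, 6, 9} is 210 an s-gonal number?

2

s = 3: P(3, 20) = 210. ✓
s = 5: P(5, 12) = 210. ✓
s = 6: P(6, 10) = 190 and P(6, 11) = 231; 210 is not s-gonal.
s = 9: P(9, 8) = 204 and P(9, 9) = 261; 210 is not s-gonal.
Hits: s ∈ {3, 5} → 2.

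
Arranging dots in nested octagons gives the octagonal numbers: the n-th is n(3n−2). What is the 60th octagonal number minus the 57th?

1047

60·(3·60 − 2) = 10680 and 57·(3·57 − 2) = 9633.
Difference: 10680 − 9633 = 1047.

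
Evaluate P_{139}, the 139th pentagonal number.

28912

139·(3·139 − 1)/2 = 139·416/2 = 139·208 = 28912.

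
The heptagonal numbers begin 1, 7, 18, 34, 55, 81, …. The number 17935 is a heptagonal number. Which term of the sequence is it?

Set n(5n−3)/2 = 17935, giving 5n² − 3n − 35870 = 0.
The discriminant is 9 + 40·17935 = 717409, and √717409 = 847.
So n = (3 + 847) / 10 = 850/10 = 85.
Check: 85·(5·85 − 3)/2 = 17935. ✓

85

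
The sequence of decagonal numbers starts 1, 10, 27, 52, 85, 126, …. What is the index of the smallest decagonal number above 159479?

Solve n(4n−3) > 159479 for integer n.
The largest n with value ≤ 159479 is 200 (since 159400 ≤ 159479 < 161001), so the first above is n = 201, value 161001.

201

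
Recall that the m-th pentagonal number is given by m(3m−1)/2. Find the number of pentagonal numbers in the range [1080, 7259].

43

The n-th pentagonal number is n(3n−1)/2.
Smallest index with value ≥ 1080: n = 27 (giving 1080).
Largest index with value ≤ 7259: n = 69 (giving 7107).
Indices 27 through 69: 43 terms.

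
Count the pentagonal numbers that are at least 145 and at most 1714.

The n-th pentagonal number is n(3n−1)/2.
Smallest index with value ≥ 145: n = 10 (giving 145).
Largest index with value ≤ 1714: n = 33 (giving 1617).
Indices 10 through 33: 24 terms.

24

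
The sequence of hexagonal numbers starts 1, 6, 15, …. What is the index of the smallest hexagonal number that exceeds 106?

8

Solve n(2n−1) > 106 for integer n.
The largest n with value ≤ 106 is 7 (since 91 ≤ 106 < 120), so the first above is n = 8, value 120.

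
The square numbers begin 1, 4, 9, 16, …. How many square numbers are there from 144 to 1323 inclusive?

The n-th square number is n².
Smallest index with value ≥ 144: n = 12 (giving 144).
Largest index with value ≤ 1323: n = 36 (giving 1296).
Indices 12 through 36: 25 terms.

25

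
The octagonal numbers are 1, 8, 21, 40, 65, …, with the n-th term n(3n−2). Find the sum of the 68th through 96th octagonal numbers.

586322

Σ i(3i−2) = 3Σi² − 2Σi over i = 68..96.
Σi = 4656 − 2278 = 2378 and Σi² = 299536 − 102510 = 197026.
3·197026 − 2·2378 = 586322.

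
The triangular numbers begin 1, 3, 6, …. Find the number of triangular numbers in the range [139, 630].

19

The n-th triangular number is n(n+1)/2.
Smallest index with value ≥ 139: n = 17 (giving 153).
Largest index with value ≤ 630: n = 35 (giving 630).
Indices 17 through 35: 19 terms.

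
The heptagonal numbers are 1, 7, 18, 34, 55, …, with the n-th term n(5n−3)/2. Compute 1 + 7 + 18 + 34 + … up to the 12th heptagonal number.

1508

Σ i(5i−3)/2 = (5Σi² − 3Σi) / 2 over i = 1..12.
Σi = 78 and Σi² = 650.
(5·650 − 3·78) / 2 = 3016/2 = 1508.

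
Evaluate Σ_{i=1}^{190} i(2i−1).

Σ i(2i−1) = 2Σi² − Σi over i = 1..190.
Σi = 18145 and Σi² = 2304415.
2·2304415 − 1·18145 = 4590685.

4590685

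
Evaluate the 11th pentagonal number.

11·(3·11 − 1)/2 = 11·32/2 = 11·16 = 176.

176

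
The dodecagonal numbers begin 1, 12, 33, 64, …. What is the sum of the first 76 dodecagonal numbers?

Σ i(5i−4) = 5Σi² − 4Σi over i = 1..76.
Σi = 2926 and Σi² = 149226.
5·149226 − 4·2926 = 734426.

734426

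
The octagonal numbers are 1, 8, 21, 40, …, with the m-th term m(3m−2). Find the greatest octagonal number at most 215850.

Solve n(3n−2) ≤ 215850 for integer n.
n = 268 gives 214936 ≤ 215850, while n = 269 gives 216545 > 215850; so the answer is 214936.

214936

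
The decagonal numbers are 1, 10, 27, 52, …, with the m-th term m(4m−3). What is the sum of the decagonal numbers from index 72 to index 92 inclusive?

562730

Σ i(4i−3) = 4Σi² − 3Σi over i = 72..92.
Σi = 4278 − 2556 = 1722 and Σi² = 263810 − 121836 = 141974.
4·141974 − 3·1722 = 562730.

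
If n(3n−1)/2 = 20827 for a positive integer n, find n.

Set n(3n−1)/2 = 20827, giving 3n² − n − 41654 = 0.
So n = (1 + 707) / 6 = 708/6 = 118.
Check: 118·(3·118 − 1)/2 = 20827. ✓

118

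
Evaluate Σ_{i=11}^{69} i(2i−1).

Σ i(2i−1) = 2Σi² − Σi over i = 11..69.
Σi = 2415 − 55 = 2360 and Σi² = 111895 − 385 = 111510.
2·111510 − 1·2360 = 220660.

220660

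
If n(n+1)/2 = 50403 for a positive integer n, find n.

317

Set n(n+1)/2 = 50403, giving n² + n − 100806 = 0.
The discriminant is 1 + 8·50403 = 403225, and √403225 = 635.
So n = (-1 + 635) / 2 = 634/2 = 317.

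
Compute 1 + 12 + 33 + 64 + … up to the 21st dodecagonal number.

Σ i(5i−4) = 5Σi² − 4Σi over i = 1..21.
Σi = 231 and Σi² = 3311.
5·3311 − 4·231 = 15631.

15631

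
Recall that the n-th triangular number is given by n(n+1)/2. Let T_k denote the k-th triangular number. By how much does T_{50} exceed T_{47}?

147

50·51/2 = 1275 and 47·48/2 = 1128.
Difference: 1275 − 1128 = 147.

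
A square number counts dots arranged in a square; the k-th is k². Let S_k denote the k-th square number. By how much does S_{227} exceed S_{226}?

n² − (n−1)² = 2n − 1, so 227² − 226² = 2·227 − 1 = 453.

453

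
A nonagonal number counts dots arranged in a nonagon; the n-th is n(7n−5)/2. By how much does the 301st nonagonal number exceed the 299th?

4195

301·(7·301 − 5)/2 = 316351 and 299·(7·299 − 5)/2 = 312156.
Difference: 316351 − 312156 = 4195.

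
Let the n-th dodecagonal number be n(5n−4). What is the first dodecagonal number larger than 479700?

Solve n(5n−4) > 479700 for integer n.
The largest n with value ≤ 479700 is 310 (since 479260 ≤ 479700 < 482361), so the first above is n = 311, value 482361.

482361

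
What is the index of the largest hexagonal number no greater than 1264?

Solve n(2n−1) ≤ 1264 for integer n.
n = 25 gives 1225 ≤ 1264, while n = 26 gives 1326 > 1264; so the answer is index 25.

25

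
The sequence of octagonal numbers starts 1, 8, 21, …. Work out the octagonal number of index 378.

The 378th octagonal number is n(3n−2) with n = 378.
378·(3·378 − 2) = 378·1132 = 427896.

427896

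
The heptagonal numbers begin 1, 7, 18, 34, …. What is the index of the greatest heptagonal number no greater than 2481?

Solve n(5n−3)/2 ≤ 2481 for integer n.
n = 31 gives 2356 ≤ 2481, while n = 32 gives 2512 > 2481; so the answer is index 31.

31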